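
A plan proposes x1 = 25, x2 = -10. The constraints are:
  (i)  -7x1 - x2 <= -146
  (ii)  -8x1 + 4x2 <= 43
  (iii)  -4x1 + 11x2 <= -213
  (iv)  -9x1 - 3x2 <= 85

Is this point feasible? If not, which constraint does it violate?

not feasible — violates (iii)

Constraint (iii): -4x1 + 11x2 = -210, which is not ≤ -213. All other constraints are satisfied.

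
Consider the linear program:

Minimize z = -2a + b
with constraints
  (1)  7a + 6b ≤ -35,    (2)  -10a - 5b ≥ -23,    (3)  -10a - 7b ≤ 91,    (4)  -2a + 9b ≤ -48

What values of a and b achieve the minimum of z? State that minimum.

a = 154/5, b = -57, minimum z = -593/5

Feasible corners and z = -2a + b:
  (313/25, -511/25) → z = -1137/25
  (-9/25, -406/75) → z = -352/75
  (154/5, -57) → z = -593/5
  (-483/104, -331/52) → z = 38/13

The binding constraints are -10a - 5b = -23 and -10a - 7b = 91.
Solving simultaneously gives a = 154/5, b = -57.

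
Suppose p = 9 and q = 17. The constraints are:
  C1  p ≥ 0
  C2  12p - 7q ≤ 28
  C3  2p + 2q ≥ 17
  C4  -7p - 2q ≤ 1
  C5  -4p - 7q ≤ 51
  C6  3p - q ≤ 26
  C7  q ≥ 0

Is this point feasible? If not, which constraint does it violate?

C1: 9 ≥ 0 ✓
C2: -11 ≤ 28 ✓
C3: 52 ≥ 17 ✓
C4: -97 ≤ 1 ✓
C5: -155 ≤ 51 ✓
C6: 10 ≤ 26 ✓
C7: 17 ≥ 0 ✓

feasible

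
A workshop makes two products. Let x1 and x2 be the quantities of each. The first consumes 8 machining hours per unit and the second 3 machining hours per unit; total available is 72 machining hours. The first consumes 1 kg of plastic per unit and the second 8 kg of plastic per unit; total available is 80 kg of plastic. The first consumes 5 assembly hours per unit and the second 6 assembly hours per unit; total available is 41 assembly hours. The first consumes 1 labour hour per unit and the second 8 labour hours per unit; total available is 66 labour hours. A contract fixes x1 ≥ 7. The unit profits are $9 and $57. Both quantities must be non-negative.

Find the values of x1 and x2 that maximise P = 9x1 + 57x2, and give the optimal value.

At the optimal vertex, 5x1 + 6x2 = 41 and x1 = 7.
Solving simultaneously gives x1 = 7, x2 = 1.

x1 = 7, x2 = 1, maximum P = 120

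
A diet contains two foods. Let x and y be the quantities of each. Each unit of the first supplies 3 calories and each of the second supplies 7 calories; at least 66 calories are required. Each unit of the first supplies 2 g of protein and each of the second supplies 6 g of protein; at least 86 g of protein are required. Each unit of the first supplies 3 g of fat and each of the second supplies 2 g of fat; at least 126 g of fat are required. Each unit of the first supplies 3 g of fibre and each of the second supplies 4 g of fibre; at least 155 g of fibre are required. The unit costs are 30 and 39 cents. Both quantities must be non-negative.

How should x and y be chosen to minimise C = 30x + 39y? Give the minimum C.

Vertices and C = 30x + 39y:
  (0, 63) → C = 2457
  (155/3, 0) → C = 1550
  (97/3, 29/2) → C = 3071/2
The feasible region is unbounded (it extends along (0, 1), (1, 0)), but C strictly increases along every unbounded feasible direction, so there is no improving ray and the minimum is attained at a vertex.

The binding constraints are 3x + 2y = 126 and 3x + 4y = 155.
Solving simultaneously gives x = 97/3, y = 29/2.

x = 97/3, y = 29/2, minimum C = 3071/2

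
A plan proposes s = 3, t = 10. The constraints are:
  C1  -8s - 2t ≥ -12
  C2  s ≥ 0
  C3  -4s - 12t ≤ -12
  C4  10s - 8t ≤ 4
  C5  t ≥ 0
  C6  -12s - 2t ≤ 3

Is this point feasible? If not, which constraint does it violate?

Constraint C1: -8s - 2t = -44, which is not ≥ -12. All other constraints are satisfied.

not feasible — violates C1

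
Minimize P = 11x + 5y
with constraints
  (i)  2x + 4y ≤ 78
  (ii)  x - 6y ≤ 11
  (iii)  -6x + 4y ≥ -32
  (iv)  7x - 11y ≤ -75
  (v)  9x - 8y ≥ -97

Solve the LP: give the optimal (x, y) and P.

x = -467/43, y = -4/43, minimum P = -5157/43

Feasible corners and P = 11x + 5y:
  (279/25, 348/25) → P = 4809/25
  (59/13, 224/13) → P = 1769/13
  (-467/43, -4/43) → P = -5157/43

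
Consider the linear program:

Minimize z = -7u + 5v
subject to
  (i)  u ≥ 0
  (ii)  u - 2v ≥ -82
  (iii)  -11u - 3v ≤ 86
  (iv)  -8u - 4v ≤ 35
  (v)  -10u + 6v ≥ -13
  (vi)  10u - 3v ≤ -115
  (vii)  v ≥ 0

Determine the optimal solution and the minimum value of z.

Corner points and z = -7u + 5v:
  (0, 41) → z = 205
  (0, 115/3) → z = 575/3
  (16/17, 705/17) → z = 3413/17

u = 0, v = 115/3, minimum z = 575/3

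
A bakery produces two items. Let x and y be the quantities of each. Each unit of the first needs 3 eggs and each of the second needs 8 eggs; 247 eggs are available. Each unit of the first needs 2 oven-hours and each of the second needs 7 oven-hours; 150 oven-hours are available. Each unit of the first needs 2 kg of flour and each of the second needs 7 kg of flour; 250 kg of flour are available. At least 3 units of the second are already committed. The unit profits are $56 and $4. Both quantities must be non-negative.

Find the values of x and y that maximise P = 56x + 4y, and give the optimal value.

x = 129/2, y = 3, maximum P = 3624

Extreme points and P = 56x + 4y:
  (0, 150/7) → P = 600/7
  (0, 3) → P = 12
  (129/2, 3) → P = 3624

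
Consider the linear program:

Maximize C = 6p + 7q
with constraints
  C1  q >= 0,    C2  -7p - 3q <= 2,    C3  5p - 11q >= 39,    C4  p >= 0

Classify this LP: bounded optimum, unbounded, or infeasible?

unbounded

From the feasible point (39/5, 0), moving in the direction (11, 5) keeps every constraint satisfied while C increases without bound.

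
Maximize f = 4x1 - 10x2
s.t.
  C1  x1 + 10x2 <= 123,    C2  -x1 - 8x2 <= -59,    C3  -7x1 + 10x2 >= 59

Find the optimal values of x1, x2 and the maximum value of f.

Vertices and f = 4x1 - 10x2:
  (-197, 32) → f = -1108
  (8, 23/2) → f = -83
  (59/33, 236/33) → f = -708/11

At the optimal vertex, -x1 - 8x2 = -59 and -7x1 + 10x2 = 59.
Solving simultaneously gives x1 = 59/33, x2 = 236/33.

x1 = 59/33, x2 = 236/33, maximum f = -708/11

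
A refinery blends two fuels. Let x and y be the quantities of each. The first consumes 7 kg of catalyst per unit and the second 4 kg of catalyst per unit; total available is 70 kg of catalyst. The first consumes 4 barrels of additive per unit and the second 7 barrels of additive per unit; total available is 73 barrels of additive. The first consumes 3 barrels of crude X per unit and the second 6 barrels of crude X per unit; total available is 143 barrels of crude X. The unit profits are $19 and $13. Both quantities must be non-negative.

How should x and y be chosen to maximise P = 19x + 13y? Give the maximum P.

x = 6, y = 7, maximum P = 205

Corner points and P = 19x + 13y:
  (0, 0) → P = 0
  (0, 73/7) → P = 949/7
  (10, 0) → P = 190
  (6, 7) → P = 205

The optimum lies where 7x + 4y = 70 and 4x + 7y = 73.
Solving simultaneously gives x = 6, y = 7.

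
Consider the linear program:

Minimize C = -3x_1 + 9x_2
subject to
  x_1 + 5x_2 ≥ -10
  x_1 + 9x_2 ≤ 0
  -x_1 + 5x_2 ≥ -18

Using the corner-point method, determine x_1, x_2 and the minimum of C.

Corner points and C = -3x_1 + 9x_2:
  (-45/2, 5/2) → C = 90
  (4, -14/5) → C = -186/5
  (81/7, -9/7) → C = -324/7

x_1 = 81/7, x_2 = -9/7, minimum C = -324/7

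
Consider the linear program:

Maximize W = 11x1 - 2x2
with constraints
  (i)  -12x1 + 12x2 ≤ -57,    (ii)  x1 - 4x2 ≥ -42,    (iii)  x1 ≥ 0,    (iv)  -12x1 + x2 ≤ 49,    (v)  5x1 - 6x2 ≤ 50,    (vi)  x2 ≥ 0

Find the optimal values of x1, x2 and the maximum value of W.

Vertices and W = 11x1 - 2x2:
  (61/3, 187/12) → W = 385/2
  (19/4, 0) → W = 209/4
  (226/7, 130/7) → W = 318
  (10, 0) → W = 110

At the optimal vertex, x1 - 4x2 = -42 and 5x1 - 6x2 = 50.
Solving simultaneously gives x1 = 226/7, x2 = 130/7.

x1 = 226/7, x2 = 130/7, maximum W = 318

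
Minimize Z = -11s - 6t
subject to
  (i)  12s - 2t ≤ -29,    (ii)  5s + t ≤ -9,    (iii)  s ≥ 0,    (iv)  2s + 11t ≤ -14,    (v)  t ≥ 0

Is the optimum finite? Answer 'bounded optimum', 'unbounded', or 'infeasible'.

infeasible

The boundaries 2s + 11t = -14 and t = 0 meet at (-7, 0), but that point violates s ≥ 0. Every candidate vertex is excluded by some other constraint, so the feasible region is empty.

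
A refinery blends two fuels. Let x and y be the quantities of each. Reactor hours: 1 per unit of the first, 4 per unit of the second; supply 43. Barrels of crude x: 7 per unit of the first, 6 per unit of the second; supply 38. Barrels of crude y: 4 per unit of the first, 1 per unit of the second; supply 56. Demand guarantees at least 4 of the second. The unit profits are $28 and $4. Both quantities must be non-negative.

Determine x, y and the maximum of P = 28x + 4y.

x = 2, y = 4, maximum P = 72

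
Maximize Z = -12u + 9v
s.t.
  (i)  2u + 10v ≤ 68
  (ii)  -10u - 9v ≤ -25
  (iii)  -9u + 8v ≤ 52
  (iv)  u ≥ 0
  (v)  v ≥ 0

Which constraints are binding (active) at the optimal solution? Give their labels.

Corner points and Z = -12u + 9v:
  (12/53, 358/53) → Z = 3078/53
  (34, 0) → Z = -408
  (0, 25/9) → Z = 25
  (5/2, 0) → Z = -30
  (0, 13/2) → Z = 117/2

The maximum is at (0, 13/2). Substituting into each constraint, equality holds for (iii) and (iv); the remaining constraints have slack.

(iii) and (iv)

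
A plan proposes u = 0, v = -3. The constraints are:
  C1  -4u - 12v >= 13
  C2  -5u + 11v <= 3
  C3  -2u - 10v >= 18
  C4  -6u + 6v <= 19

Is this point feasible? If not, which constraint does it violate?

C1: 36 ≥ 13 ✓
C2: -33 ≤ 3 ✓
C3: 30 ≥ 18 ✓
C4: -18 ≤ 19 ✓

feasible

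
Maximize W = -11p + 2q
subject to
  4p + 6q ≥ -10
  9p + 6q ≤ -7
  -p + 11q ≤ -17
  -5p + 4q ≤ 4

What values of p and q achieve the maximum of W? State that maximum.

Vertices and W = -11p + 2q:
  (3/5, -31/15) → W = -161/15
  (-4/25, -39/25) → W = -34/25
  (5/21, -32/21) → W = -17/3

The optimum lies where 4p + 6q = -10 and -p + 11q = -17.
Solving simultaneously gives p = -4/25, q = -39/25.

p = -4/25, q = -39/25, maximum W = -34/25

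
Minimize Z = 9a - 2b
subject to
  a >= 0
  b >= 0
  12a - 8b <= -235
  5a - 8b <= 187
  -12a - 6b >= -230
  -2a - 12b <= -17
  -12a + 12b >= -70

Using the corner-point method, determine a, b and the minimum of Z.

The optimum lies where a = 0 and -12a - 6b = -230.
Solving simultaneously gives a = 0, b = 115/3.

a = 0, b = 115/3, minimum Z = -230/3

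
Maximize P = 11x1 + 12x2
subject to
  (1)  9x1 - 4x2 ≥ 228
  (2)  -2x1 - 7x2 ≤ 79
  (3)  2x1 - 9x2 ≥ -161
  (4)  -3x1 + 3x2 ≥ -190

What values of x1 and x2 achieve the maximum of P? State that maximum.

Feasible corners and P = 11x1 + 12x2:
  (1280/71, -1167/71) → P = 76/71
  (2696/73, 1905/73) → P = 52516/73
  (1093/27, -617/27) → P = 4619/27
  (731/7, 863/21) → P = 11493/7

The binding constraints are 2x1 - 9x2 = -161 and -3x1 + 3x2 = -190.
Solving simultaneously gives x1 = 731/7, x2 = 863/21.

x1 = 731/7, x2 = 863/21, maximum P = 11493/7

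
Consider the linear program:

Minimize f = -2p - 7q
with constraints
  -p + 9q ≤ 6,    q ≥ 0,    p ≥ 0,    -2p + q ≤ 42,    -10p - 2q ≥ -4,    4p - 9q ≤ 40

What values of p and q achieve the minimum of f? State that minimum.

p = 6/23, q = 16/23, minimum f = -124/23

Extreme points and f = -2p - 7q:
  (0, 2/3) → f = -14/3
  (6/23, 16/23) → f = -124/23
  (0, 0) → f = 0
  (2/5, 0) → f = -4/5

The binding constraints are -p + 9q = 6 and -10p - 2q = -4.
Solving simultaneously gives p = 6/23, q = 16/23.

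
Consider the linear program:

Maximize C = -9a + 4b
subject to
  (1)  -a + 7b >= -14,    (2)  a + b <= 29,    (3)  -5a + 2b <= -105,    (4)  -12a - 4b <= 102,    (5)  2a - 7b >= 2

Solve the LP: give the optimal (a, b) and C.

a = 163/7, b = 40/7, maximum C = -1307/7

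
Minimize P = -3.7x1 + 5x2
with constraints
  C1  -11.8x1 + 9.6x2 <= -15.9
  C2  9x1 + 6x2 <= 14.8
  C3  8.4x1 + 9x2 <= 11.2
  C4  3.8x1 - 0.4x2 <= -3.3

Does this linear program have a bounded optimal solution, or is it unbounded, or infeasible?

From the feasible point (-951/794, -1242/397), moving in the direction (-0.4, -3.8) keeps every constraint satisfied while P decreases without bound.

unbounded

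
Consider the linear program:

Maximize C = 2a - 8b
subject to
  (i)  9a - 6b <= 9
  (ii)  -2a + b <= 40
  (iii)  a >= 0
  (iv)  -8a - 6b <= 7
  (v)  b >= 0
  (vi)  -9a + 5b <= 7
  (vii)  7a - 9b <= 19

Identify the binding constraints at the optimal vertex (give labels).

Feasible corners and C = 2a - 8b:
  (1, 0) → C = 2
  (0, 0) → C = 0
  (0, 7/5) → C = -56/5
The feasible region is unbounded (it extends along (5, 9), (2, 3)), but C strictly decreases along every unbounded feasible direction, so there is no improving ray and the maximum is attained at a vertex.

The maximum is at (1, 0). Substituting into each constraint, equality holds for (i) and (v); the remaining constraints have slack.

(i) and (v)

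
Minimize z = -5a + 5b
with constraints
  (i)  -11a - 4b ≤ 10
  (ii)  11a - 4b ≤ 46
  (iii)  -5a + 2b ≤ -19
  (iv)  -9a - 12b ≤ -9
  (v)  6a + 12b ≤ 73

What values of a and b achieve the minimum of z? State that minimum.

Corner points and z = -5a + 5b:
  (7/2, -15/8) → z = -215/8
  (211/39, 527/156) → z = -1585/156
  (41/13, -21/13) → z = -310/13
  (187/36, 251/72) → z = -205/24

The optimum lies where 11a - 4b = 46 and -9a - 12b = -9.
Solving simultaneously gives a = 7/2, b = -15/8.

a = 7/2, b = -15/8, minimum z = -215/8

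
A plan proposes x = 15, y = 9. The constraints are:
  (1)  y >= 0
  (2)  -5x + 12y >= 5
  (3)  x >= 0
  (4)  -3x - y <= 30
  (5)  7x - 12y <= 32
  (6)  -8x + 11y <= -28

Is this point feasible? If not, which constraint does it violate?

Constraint (6): -8x + 11y = -21, which is not ≤ -28. All other constraints are satisfied.

not feasible — violates (6)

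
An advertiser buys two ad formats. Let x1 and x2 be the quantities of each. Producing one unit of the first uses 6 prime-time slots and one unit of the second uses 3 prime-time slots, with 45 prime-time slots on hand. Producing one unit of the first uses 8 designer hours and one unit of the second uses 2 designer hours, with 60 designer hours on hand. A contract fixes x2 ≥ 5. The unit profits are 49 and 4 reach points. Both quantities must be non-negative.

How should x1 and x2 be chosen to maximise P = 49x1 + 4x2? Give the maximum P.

x1 = 5, x2 = 5, maximum P = 265

Vertices and P = 49x1 + 4x2:
  (0, 15) → P = 60
  (0, 5) → P = 20
  (5, 5) → P = 265

At the optimal vertex, 6x1 + 3x2 = 45 and x2 = 5.
Solving simultaneously gives x1 = 5, x2 = 5.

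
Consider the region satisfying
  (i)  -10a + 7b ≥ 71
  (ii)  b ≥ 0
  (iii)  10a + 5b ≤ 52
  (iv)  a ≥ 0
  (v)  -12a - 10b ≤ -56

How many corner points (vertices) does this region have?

3

The feasible vertices (each the meet of two boundaries and inside every other half-plane) are:
  (3/40, 41/4)
  (0, 71/7)
  (0, 52/5)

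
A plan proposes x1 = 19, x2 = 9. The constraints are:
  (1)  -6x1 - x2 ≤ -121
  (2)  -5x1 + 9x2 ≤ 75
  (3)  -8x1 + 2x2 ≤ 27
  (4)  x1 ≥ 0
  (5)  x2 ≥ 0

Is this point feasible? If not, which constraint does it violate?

feasible

(1): -123 ≤ -121 ✓
(2): -14 ≤ 75 ✓
(3): -134 ≤ 27 ✓
(4): 19 ≥ 0 ✓
(5): 9 ≥ 0 ✓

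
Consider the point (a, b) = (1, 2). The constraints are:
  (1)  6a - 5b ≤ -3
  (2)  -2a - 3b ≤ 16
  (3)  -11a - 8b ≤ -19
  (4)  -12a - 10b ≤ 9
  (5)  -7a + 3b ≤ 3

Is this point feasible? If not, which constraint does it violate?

(1): -4 ≤ -3 ✓
(2): -8 ≤ 16 ✓
(3): -27 ≤ -19 ✓
(4): -32 ≤ 9 ✓
(5): -1 ≤ 3 ✓

feasible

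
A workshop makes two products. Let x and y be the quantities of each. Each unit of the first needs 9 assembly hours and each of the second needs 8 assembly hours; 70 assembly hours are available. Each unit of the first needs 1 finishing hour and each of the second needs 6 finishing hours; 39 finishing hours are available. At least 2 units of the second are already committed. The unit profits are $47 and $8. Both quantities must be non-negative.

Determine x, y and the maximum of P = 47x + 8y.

Extreme points and P = 47x + 8y:
  (0, 13/2) → P = 52
  (0, 2) → P = 16
  (54/23, 281/46) → P = 3662/23
  (6, 2) → P = 298

The binding constraints are 9x + 8y = 70 and y = 2.
Solving simultaneously gives x = 6, y = 2.

x = 6, y = 2, maximum P = 298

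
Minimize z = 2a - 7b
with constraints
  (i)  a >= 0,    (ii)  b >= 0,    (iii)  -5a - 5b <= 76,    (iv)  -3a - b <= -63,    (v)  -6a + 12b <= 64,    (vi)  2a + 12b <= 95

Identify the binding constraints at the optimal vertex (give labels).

(iv) and (vi)

Feasible corners and z = 2a - 7b:
  (21, 0) → z = 42
  (95/2, 0) → z = 95
  (661/34, 159/34) → z = 209/34

The minimum is at (661/34, 159/34). Substituting into each constraint, equality holds for (iv) and (vi); the remaining constraints have slack.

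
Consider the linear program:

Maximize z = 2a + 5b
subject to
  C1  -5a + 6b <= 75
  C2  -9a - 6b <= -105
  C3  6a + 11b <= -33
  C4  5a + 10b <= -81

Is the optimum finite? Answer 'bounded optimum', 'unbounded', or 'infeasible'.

Vertices and z = 2a + 5b:
  (128/5, -209/10) → z = -533/10
  (561/5, -321/5) → z = -483/5
The feasible region has finitely many vertices and no improving ray; the maximum is -533/10 at (128/5, -209/10).

bounded optimum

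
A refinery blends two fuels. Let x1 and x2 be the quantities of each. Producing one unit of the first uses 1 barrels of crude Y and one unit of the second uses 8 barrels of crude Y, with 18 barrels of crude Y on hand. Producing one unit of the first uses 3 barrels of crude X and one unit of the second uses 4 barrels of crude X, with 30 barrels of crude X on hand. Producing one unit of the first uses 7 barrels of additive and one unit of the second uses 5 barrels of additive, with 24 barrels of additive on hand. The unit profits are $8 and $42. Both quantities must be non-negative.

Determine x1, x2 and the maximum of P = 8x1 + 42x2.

Vertices and P = 8x1 + 42x2:
  (0, 0) → P = 0
  (0, 9/4) → P = 189/2
  (24/7, 0) → P = 192/7
  (2, 2) → P = 100

The optimum lies where x1 + 8x2 = 18 and 7x1 + 5x2 = 24.
Solving simultaneously gives x1 = 2, x2 = 2.

x1 = 2, x2 = 2, maximum P = 100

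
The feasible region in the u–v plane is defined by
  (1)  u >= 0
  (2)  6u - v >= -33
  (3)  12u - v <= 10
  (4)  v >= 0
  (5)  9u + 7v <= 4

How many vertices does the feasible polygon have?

3

The feasible vertices (each the meet of two boundaries and inside every other half-plane) are:
  (0, 0)
  (0, 4/7)
  (4/9, 0)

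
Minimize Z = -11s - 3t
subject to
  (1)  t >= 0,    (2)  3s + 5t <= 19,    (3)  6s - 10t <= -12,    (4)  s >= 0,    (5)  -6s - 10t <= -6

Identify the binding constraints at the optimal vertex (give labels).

(2) and (3)

Extreme points and Z = -11s - 3t:
  (13/6, 5/2) → Z = -94/3
  (0, 19/5) → Z = -57/5
  (0, 6/5) → Z = -18/5

The minimum is at (13/6, 5/2). Substituting into each constraint, equality holds for (2) and (3); the remaining constraints have slack.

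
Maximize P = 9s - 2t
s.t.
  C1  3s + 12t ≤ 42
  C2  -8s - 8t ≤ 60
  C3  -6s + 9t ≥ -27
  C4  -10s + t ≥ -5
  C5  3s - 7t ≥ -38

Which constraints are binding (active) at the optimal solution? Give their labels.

C3 and C4

Vertices and P = 9s - 2t:
  (34/41, 135/41) → P = 36/41
  (-54/19, 80/19) → P = -34
  (-27/10, -24/5) → P = -147/10
  (-181/20, 31/20) → P = -1691/20
  (3/14, -20/7) → P = 107/14

The maximum is at (3/14, -20/7). Substituting into each constraint, equality holds for C3 and C4; the remaining constraints have slack.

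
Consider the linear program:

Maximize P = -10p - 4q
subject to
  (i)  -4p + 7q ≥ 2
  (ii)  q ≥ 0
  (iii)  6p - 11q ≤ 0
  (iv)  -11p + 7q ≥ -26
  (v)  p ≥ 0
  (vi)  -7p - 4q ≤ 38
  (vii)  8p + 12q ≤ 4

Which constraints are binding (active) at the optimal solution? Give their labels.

Corner points and P = -10p - 4q:
  (0, 2/7) → P = -8/7
  (1/26, 4/13) → P = -21/13
  (0, 1/3) → P = -4/3

The maximum is at (0, 2/7). Substituting into each constraint, equality holds for (i) and (v); the remaining constraints have slack.

(i) and (v)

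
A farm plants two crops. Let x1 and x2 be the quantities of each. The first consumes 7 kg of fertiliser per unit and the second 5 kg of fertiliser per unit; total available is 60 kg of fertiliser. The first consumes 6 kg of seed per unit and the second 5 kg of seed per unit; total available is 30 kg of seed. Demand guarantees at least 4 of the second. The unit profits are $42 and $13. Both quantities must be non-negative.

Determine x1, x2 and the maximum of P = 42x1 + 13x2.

x1 = 5/3, x2 = 4, maximum P = 122

Vertices and P = 42x1 + 13x2:
  (0, 6) → P = 78
  (0, 4) → P = 52
  (5/3, 4) → P = 122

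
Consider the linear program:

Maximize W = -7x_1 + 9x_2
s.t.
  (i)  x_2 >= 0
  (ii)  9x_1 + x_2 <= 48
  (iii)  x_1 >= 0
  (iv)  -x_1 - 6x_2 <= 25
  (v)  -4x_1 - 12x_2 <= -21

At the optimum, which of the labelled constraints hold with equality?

(ii) and (iii)

Extreme points and W = -7x_1 + 9x_2:
  (16/3, 0) → W = -112/3
  (21/4, 0) → W = -147/4
  (0, 48) → W = 432
  (0, 7/4) → W = 63/4

The maximum is at (0, 48). Substituting into each constraint, equality holds for (ii) and (iii); the remaining constraints have slack.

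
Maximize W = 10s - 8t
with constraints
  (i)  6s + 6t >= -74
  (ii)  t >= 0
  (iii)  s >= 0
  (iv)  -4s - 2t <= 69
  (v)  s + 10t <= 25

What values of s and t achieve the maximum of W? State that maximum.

s = 25, t = 0, maximum W = 250

At the optimal vertex, t = 0 and s + 10t = 25.
Solving simultaneously gives s = 25, t = 0.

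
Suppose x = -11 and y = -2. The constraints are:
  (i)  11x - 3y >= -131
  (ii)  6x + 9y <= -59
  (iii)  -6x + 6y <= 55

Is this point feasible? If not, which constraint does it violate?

feasible

(i): -115 ≥ -131 ✓
(ii): -84 ≤ -59 ✓
(iii): 54 ≤ 55 ✓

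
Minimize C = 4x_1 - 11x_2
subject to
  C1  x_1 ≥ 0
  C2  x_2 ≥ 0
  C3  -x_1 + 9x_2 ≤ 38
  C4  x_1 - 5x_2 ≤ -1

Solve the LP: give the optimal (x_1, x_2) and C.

Feasible corners and C = 4x_1 - 11x_2:
  (0, 38/9) → C = -418/9
  (0, 1/5) → C = -11/5
  (181/4, 37/4) → C = 317/4

The optimum lies where x_1 = 0 and -x_1 + 9x_2 = 38.
Solving simultaneously gives x_1 = 0, x_2 = 38/9.

x_1 = 0, x_2 = 38/9, minimum C = -418/9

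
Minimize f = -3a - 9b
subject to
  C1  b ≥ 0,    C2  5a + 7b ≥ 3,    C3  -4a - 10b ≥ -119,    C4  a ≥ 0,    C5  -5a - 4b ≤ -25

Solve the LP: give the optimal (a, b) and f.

a = 0, b = 119/10, minimum f = -1071/10

Corner points and f = -3a - 9b:
  (119/4, 0) → f = -357/4
  (5, 0) → f = -15
  (0, 119/10) → f = -1071/10
  (0, 25/4) → f = -225/4

At the optimal vertex, -4a - 10b = -119 and a = 0.
Solving simultaneously gives a = 0, b = 119/10.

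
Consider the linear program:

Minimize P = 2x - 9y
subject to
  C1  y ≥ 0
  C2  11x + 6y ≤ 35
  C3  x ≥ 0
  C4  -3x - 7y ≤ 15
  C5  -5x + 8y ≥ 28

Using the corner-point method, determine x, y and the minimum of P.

At the optimal vertex, 11x + 6y = 35 and x = 0.
Solving simultaneously gives x = 0, y = 35/6.

x = 0, y = 35/6, minimum P = -105/2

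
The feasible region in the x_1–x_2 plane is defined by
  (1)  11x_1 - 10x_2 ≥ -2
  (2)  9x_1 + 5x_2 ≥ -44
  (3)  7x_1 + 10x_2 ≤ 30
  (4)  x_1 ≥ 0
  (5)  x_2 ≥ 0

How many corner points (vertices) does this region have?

Pairwise boundary intersections that survive every other constraint:
  (14/9, 86/45)
  (0, 1/5)
  (30/7, 0)
  (0, 0)

4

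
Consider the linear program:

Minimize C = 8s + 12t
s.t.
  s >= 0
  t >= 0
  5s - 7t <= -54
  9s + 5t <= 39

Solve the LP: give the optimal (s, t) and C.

Vertices and C = 8s + 12t:
  (0, 54/7) → C = 648/7
  (0, 39/5) → C = 468/5
  (3/88, 681/88) → C = 2049/22

s = 0, t = 54/7, minimum C = 648/7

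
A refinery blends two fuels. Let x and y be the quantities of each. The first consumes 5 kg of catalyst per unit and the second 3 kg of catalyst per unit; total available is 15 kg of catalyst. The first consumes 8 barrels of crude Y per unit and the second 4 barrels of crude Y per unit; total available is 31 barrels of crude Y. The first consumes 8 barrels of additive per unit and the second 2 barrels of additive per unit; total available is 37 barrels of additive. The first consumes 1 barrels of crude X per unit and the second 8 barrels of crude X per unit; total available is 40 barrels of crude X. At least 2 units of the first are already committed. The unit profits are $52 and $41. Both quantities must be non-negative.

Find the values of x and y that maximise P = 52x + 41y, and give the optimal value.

Feasible corners and P = 52x + 41y:
  (3, 0) → P = 156
  (2, 0) → P = 104
  (2, 5/3) → P = 517/3

x = 2, y = 5/3, maximum P = 517/3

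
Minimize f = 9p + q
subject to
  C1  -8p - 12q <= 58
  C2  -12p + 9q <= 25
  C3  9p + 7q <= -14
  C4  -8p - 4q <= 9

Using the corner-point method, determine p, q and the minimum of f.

At the optimal vertex, 9p + 7q = -14 and -8p - 4q = 9.
Solving simultaneously gives p = -7/20, q = -31/20.

p = -7/20, q = -31/20, minimum f = -47/10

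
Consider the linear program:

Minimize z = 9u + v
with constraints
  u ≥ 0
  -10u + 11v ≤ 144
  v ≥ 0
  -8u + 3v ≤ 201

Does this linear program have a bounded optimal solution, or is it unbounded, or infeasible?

Feasible corners and z = 9u + v:
  (0, 144/11) → z = 144/11
  (0, 0) → z = 0
The feasible region has finitely many vertices and no improving ray; the minimum is 0 at (0, 0).

bounded optimum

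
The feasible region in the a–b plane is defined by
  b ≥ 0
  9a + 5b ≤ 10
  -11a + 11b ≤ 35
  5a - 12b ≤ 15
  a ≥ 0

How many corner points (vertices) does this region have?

Pairwise boundary intersections that survive every other constraint:
  (10/9, 0)
  (0, 0)
  (0, 2)

3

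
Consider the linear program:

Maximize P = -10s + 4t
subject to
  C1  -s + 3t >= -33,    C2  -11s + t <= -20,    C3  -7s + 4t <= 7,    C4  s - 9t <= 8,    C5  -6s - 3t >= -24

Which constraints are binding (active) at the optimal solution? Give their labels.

C2 and C5

Extreme points and P = -10s + 4t:
  (86/49, -34/49) → P = -996/49
  (28/13, 48/13) → P = -88/13
  (80/19, -8/19) → P = -832/19

The maximum is at (28/13, 48/13). Substituting into each constraint, equality holds for C2 and C5; the remaining constraints have slack.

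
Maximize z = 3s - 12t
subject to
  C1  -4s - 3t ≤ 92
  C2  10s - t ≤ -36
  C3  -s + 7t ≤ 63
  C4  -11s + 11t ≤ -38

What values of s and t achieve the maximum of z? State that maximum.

Extreme points and z = 3s - 12t:
  (-100/17, -388/17) → z = 4356/17
  (-898/77, -1164/77) → z = 11274/77
  (-434/99, -776/99) → z = 890/11

s = -100/17, t = -388/17, maximum z = 4356/17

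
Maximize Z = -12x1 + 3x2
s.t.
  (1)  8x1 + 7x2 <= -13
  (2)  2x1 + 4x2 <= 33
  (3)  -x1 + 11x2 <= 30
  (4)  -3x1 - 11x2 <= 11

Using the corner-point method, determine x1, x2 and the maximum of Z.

Feasible corners and Z = -12x1 + 3x2:
  (-353/95, 227/95) → Z = 4917/95
  (-66/67, -49/67) → Z = 645/67
  (-41/4, 79/44) → Z = 5649/44

x1 = -41/4, x2 = 79/44, maximum Z = 5649/44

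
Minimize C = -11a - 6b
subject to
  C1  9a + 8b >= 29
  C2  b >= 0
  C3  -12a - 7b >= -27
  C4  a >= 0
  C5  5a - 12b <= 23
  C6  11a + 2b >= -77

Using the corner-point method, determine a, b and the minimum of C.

a = 13/33, b = 35/11, minimum C = -773/33

Corner points and C = -11a - 6b:
  (13/33, 35/11) → C = -773/33
  (0, 29/8) → C = -87/4
  (0, 27/7) → C = -162/7

The binding constraints are 9a + 8b = 29 and -12a - 7b = -27.
Solving simultaneously gives a = 13/33, b = 35/11.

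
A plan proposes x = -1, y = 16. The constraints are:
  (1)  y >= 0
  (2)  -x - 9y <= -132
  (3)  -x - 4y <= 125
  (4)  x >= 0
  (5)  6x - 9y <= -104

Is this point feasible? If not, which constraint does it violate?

Constraint (4): x = -1, which is not ≥ 0. All other constraints are satisfied.

not feasible — violates (4)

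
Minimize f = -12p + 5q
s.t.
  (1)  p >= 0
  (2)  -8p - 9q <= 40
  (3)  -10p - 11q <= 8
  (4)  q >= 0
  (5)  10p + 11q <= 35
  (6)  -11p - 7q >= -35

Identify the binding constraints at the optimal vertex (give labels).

(4) and (6)

Extreme points and f = -12p + 5q:
  (0, 0) → f = 0
  (0, 35/11) → f = 175/11
  (35/11, 0) → f = -420/11
  (140/51, 35/51) → f = -1505/51

The minimum is at (35/11, 0). Substituting into each constraint, equality holds for (4) and (6); the remaining constraints have slack.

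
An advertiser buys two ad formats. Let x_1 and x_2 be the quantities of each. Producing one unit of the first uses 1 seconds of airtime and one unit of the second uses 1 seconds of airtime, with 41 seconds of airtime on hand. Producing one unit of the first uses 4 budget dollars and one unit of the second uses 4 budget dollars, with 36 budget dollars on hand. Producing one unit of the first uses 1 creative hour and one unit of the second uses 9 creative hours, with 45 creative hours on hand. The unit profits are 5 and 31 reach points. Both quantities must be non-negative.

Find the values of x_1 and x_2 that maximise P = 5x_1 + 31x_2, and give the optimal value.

x_1 = 9/2, x_2 = 9/2, maximum P = 162

The optimum lies where 4x_1 + 4x_2 = 36 and x_1 + 9x_2 = 45.
Solving simultaneously gives x_1 = 9/2, x_2 = 9/2.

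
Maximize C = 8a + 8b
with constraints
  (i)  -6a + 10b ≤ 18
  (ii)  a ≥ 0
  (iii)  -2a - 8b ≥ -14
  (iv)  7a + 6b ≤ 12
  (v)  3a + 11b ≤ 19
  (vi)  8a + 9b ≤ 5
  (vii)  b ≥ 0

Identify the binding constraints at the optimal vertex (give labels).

Feasible corners and C = 8a + 8b:
  (0, 5/9) → C = 40/9
  (0, 0) → C = 0
  (5/8, 0) → C = 5

The maximum is at (5/8, 0). Substituting into each constraint, equality holds for (vi) and (vii); the remaining constraints have slack.

(vi) and (vii)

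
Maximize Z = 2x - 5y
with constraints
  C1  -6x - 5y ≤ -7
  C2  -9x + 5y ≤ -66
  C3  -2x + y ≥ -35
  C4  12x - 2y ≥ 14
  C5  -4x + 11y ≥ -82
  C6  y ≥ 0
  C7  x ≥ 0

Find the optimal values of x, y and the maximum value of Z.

Feasible corners and Z = 2x - 5y:
  (109, 183) → Z = -697
  (22/3, 0) → Z = 44/3
  (35/2, 0) → Z = 35

x = 35/2, y = 0, maximum Z = 35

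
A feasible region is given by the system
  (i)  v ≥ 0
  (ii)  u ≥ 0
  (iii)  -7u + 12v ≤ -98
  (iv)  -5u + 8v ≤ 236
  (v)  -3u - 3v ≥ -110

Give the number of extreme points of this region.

3

Intersecting each pair of boundary lines and keeping only the points that satisfy every inequality leaves:
  (14, 0)
  (110/3, 0)
  (538/19, 476/57)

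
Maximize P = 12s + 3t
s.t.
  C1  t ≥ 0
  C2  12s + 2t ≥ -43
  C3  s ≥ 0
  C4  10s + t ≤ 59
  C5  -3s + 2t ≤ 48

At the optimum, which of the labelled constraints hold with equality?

Corner points and P = 12s + 3t:
  (0, 0) → P = 0
  (59/10, 0) → P = 354/5
  (0, 24) → P = 72
  (70/23, 657/23) → P = 2811/23

The maximum is at (70/23, 657/23). Substituting into each constraint, equality holds for C4 and C5; the remaining constraints have slack.

C4 and C5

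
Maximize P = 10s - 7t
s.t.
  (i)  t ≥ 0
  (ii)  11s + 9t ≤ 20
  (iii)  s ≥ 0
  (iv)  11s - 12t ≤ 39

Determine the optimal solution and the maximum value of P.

s = 20/11, t = 0, maximum P = 200/11

Feasible corners and P = 10s - 7t:
  (20/11, 0) → P = 200/11
  (0, 0) → P = 0
  (0, 20/9) → P = -140/9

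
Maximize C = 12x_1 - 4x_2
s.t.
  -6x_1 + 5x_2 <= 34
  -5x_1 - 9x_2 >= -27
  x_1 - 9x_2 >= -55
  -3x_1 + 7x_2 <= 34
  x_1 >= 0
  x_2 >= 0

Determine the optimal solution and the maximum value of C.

Vertices and C = 12x_1 - 4x_2:
  (0, 3) → C = -12
  (27/5, 0) → C = 324/5
  (0, 0) → C = 0

The binding constraints are -5x_1 - 9x_2 = -27 and x_2 = 0.
Solving simultaneously gives x_1 = 27/5, x_2 = 0.

x_1 = 27/5, x_2 = 0, maximum C = 324/5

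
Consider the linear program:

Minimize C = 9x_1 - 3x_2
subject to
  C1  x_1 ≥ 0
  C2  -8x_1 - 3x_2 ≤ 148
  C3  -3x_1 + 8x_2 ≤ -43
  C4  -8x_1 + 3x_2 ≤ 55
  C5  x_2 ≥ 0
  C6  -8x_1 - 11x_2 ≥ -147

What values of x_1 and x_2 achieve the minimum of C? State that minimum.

x_1 = 43/3, x_2 = 0, minimum C = 129

Corner points and C = 9x_1 - 3x_2:
  (43/3, 0) → C = 129
  (17, 1) → C = 150
  (147/8, 0) → C = 1323/8

The binding constraints are -3x_1 + 8x_2 = -43 and x_2 = 0.
Solving simultaneously gives x_1 = 43/3, x_2 = 0.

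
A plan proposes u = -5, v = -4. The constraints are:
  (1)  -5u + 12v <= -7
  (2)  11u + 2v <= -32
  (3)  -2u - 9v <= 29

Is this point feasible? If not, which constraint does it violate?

not feasible — violates (3)

Constraint (3): -2u - 9v = 46, which is not ≤ 29. All other constraints are satisfied.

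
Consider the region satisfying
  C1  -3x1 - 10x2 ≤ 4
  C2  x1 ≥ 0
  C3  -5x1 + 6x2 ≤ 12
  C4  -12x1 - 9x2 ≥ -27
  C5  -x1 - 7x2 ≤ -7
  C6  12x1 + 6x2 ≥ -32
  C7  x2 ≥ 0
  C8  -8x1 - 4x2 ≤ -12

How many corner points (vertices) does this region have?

Pairwise boundary intersections that survive every other constraint:
  (6/13, 31/13)
  (6/17, 39/17)
  (42/25, 19/25)
  (14/13, 11/13)

4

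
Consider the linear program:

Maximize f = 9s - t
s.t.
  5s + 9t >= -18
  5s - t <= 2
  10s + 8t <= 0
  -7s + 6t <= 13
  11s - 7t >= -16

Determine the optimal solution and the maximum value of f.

s = 8/25, t = -2/5, maximum f = 82/25

Feasible corners and f = 9s - t:
  (0, -2) → f = 2
  (-135/67, -59/67) → f = -1156/67
  (8/25, -2/5) → f = 82/25
  (-64/79, 80/79) → f = -656/79

At the optimal vertex, 5s - t = 2 and 10s + 8t = 0.
Solving simultaneously gives s = 8/25, t = -2/5.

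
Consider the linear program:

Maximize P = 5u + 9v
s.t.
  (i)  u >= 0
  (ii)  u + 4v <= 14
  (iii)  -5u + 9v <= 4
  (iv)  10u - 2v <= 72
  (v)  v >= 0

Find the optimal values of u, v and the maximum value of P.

Feasible corners and P = 5u + 9v:
  (0, 4/9) → P = 4
  (0, 0) → P = 0
  (110/29, 74/29) → P = 1216/29
  (158/21, 34/21) → P = 1096/21
  (36/5, 0) → P = 36

The binding constraints are u + 4v = 14 and 10u - 2v = 72.
Solving simultaneously gives u = 158/21, v = 34/21.

u = 158/21, v = 34/21, maximum P = 1096/21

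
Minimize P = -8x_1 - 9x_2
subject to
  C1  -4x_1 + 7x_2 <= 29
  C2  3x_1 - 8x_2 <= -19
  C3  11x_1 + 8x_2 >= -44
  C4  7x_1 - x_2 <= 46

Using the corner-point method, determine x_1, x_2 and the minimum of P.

x_1 = 39/5, x_2 = 43/5, minimum P = -699/5

Extreme points and P = -8x_1 - 9x_2:
  (-540/109, 143/109) → P = 3033/109
  (39/5, 43/5) → P = -699/5
  (-9/2, 11/16) → P = 477/16
  (387/53, 271/53) → P = -5535/53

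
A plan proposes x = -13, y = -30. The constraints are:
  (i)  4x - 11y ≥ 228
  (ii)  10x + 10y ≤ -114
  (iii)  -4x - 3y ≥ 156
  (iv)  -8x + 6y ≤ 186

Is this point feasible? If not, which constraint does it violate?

Constraint (iii): -4x - 3y = 142, which is not ≥ 156. All other constraints are satisfied.

not feasible — violates (iii)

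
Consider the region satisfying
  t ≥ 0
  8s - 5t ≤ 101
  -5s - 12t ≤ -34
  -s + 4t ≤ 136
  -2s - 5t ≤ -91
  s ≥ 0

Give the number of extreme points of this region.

4

The feasible vertices (each the meet of two boundaries and inside every other half-plane) are:
  (1084/27, 1189/27)
  (96/5, 263/25)
  (0, 34)
  (0, 91/5)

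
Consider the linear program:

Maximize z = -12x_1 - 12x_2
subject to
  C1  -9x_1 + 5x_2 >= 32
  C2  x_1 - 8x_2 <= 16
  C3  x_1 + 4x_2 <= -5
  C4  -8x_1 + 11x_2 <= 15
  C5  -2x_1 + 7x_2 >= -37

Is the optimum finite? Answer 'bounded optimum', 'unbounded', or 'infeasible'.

Vertices and z = -12x_1 - 12x_2:
  (-336/67, -176/67) → z = 6144/67
  (-277/59, -121/59) → z = 4776/59
  (-296/53, -143/53) → z = 5268/53
The feasible region has finitely many vertices and no improving ray; the maximum is 5268/53 at (-296/53, -143/53).

bounded optimum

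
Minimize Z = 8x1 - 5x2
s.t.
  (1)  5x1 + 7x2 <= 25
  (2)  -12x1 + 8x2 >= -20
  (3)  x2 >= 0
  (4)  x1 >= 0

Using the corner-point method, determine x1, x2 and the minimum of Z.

x1 = 0, x2 = 25/7, minimum Z = -125/7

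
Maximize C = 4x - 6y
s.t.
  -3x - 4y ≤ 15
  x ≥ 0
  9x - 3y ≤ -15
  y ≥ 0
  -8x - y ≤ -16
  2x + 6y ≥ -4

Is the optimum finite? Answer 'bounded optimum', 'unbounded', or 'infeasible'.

Vertices and C = 4x - 6y:
  (0, 16) → C = -96
  (1, 8) → C = -44
The feasible region has finitely many vertices and no improving ray; the maximum is -44 at (1, 8).

bounded optimum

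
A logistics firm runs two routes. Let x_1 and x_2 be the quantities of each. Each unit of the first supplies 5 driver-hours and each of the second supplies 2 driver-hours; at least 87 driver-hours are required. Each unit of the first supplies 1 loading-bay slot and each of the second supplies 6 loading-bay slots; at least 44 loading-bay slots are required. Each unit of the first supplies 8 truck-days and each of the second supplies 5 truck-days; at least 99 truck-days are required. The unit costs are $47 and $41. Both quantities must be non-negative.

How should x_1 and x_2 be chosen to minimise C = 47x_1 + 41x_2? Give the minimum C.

x_1 = 31/2, x_2 = 19/4, minimum C = 3693/4

Feasible corners and C = 47x_1 + 41x_2:
  (0, 87/2) → C = 3567/2
  (44, 0) → C = 2068
  (31/2, 19/4) → C = 3693/4
The feasible region is unbounded (it extends along (0, 1), (1, 0)), but C strictly increases along every unbounded feasible direction, so there is no improving ray and the minimum is attained at a vertex.

The binding constraints are 5x_1 + 2x_2 = 87 and x_1 + 6x_2 = 44.
Solving simultaneously gives x_1 = 31/2, x_2 = 19/4.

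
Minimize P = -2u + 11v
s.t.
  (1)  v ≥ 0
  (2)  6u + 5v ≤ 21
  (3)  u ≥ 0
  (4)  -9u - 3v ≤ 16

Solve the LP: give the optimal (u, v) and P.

Extreme points and P = -2u + 11v:
  (7/2, 0) → P = -7
  (0, 0) → P = 0
  (0, 21/5) → P = 231/5

At the optimal vertex, v = 0 and 6u + 5v = 21.
Solving simultaneously gives u = 7/2, v = 0.

u = 7/2, v = 0, minimum P = -7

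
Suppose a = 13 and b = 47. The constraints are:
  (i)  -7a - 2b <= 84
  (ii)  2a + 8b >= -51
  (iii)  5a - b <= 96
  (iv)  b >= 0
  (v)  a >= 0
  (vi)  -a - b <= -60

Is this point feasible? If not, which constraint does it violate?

feasible

(i): -185 ≤ 84 ✓
(ii): 402 ≥ -51 ✓
(iii): 18 ≤ 96 ✓
(iv): 47 ≥ 0 ✓
(v): 13 ≥ 0 ✓
(vi): -60 ≤ -60 ✓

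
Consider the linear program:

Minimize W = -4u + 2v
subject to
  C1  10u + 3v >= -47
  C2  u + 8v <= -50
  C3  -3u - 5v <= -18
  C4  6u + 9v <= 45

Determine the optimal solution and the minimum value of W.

u = 21, v = -9, minimum W = -102

At the optimal vertex, -3u - 5v = -18 and 6u + 9v = 45.
Solving simultaneously gives u = 21, v = -9.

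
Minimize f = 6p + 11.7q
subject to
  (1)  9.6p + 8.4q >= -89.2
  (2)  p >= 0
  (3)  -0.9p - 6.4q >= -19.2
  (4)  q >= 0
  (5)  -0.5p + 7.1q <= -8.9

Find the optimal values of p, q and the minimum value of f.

Vertices and f = 6p + 11.7q:
  (64/3, 0) → f = 128
  (19328/959, 159/959) → f = 1178283/9590
  (89/5, 0) → f = 534/5

At the optimal vertex, q = 0 and -0.5p + 7.1q = -8.9.
Solving simultaneously gives p = 89/5, q = 0.

p = 17.8, q = 0, minimum f = 106.8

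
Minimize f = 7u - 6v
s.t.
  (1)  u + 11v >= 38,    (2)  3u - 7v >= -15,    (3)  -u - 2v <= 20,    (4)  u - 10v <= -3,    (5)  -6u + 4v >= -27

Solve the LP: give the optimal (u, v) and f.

u = 101/40, v = 129/40, minimum f = -67/40

The binding constraints are u + 11v = 38 and 3u - 7v = -15.
Solving simultaneously gives u = 101/40, v = 129/40.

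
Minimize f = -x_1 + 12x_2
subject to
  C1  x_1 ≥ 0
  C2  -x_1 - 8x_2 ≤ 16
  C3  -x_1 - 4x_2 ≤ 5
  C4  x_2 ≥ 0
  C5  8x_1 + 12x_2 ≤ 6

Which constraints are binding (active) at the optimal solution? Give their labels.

C4 and C5

Corner points and f = -x_1 + 12x_2:
  (0, 0) → f = 0
  (0, 1/2) → f = 6
  (3/4, 0) → f = -3/4

The minimum is at (3/4, 0). Substituting into each constraint, equality holds for C4 and C5; the remaining constraints have slack.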